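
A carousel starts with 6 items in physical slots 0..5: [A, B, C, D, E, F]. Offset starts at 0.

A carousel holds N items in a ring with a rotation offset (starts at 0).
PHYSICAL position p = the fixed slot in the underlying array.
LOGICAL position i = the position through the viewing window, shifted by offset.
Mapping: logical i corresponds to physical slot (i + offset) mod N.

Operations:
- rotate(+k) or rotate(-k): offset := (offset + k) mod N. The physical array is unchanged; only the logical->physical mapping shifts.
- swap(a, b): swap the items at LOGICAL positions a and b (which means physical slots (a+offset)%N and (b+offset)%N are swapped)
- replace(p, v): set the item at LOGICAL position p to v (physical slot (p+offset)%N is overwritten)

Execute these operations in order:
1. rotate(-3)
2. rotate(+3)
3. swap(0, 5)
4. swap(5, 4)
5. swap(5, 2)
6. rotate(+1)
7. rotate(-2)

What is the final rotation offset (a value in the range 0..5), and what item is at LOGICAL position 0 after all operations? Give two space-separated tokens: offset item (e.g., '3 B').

Answer: 5 C

Derivation:
After op 1 (rotate(-3)): offset=3, physical=[A,B,C,D,E,F], logical=[D,E,F,A,B,C]
After op 2 (rotate(+3)): offset=0, physical=[A,B,C,D,E,F], logical=[A,B,C,D,E,F]
After op 3 (swap(0, 5)): offset=0, physical=[F,B,C,D,E,A], logical=[F,B,C,D,E,A]
After op 4 (swap(5, 4)): offset=0, physical=[F,B,C,D,A,E], logical=[F,B,C,D,A,E]
After op 5 (swap(5, 2)): offset=0, physical=[F,B,E,D,A,C], logical=[F,B,E,D,A,C]
After op 6 (rotate(+1)): offset=1, physical=[F,B,E,D,A,C], logical=[B,E,D,A,C,F]
After op 7 (rotate(-2)): offset=5, physical=[F,B,E,D,A,C], logical=[C,F,B,E,D,A]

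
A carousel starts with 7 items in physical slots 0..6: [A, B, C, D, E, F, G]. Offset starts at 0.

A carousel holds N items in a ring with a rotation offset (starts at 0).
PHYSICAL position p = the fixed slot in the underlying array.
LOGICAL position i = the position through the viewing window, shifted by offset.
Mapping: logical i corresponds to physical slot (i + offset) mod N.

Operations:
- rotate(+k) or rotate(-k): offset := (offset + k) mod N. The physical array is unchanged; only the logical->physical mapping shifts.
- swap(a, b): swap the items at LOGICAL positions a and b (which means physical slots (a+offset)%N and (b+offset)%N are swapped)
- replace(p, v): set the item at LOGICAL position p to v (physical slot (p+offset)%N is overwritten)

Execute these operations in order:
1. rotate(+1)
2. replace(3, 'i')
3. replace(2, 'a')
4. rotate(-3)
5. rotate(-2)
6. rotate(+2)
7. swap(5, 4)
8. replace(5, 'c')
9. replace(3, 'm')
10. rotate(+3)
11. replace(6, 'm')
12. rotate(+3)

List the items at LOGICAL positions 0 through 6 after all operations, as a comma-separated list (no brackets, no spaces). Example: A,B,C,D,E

Answer: i,F,G,m,m,a,c

Derivation:
After op 1 (rotate(+1)): offset=1, physical=[A,B,C,D,E,F,G], logical=[B,C,D,E,F,G,A]
After op 2 (replace(3, 'i')): offset=1, physical=[A,B,C,D,i,F,G], logical=[B,C,D,i,F,G,A]
After op 3 (replace(2, 'a')): offset=1, physical=[A,B,C,a,i,F,G], logical=[B,C,a,i,F,G,A]
After op 4 (rotate(-3)): offset=5, physical=[A,B,C,a,i,F,G], logical=[F,G,A,B,C,a,i]
After op 5 (rotate(-2)): offset=3, physical=[A,B,C,a,i,F,G], logical=[a,i,F,G,A,B,C]
After op 6 (rotate(+2)): offset=5, physical=[A,B,C,a,i,F,G], logical=[F,G,A,B,C,a,i]
After op 7 (swap(5, 4)): offset=5, physical=[A,B,a,C,i,F,G], logical=[F,G,A,B,a,C,i]
After op 8 (replace(5, 'c')): offset=5, physical=[A,B,a,c,i,F,G], logical=[F,G,A,B,a,c,i]
After op 9 (replace(3, 'm')): offset=5, physical=[A,m,a,c,i,F,G], logical=[F,G,A,m,a,c,i]
After op 10 (rotate(+3)): offset=1, physical=[A,m,a,c,i,F,G], logical=[m,a,c,i,F,G,A]
After op 11 (replace(6, 'm')): offset=1, physical=[m,m,a,c,i,F,G], logical=[m,a,c,i,F,G,m]
After op 12 (rotate(+3)): offset=4, physical=[m,m,a,c,i,F,G], logical=[i,F,G,m,m,a,c]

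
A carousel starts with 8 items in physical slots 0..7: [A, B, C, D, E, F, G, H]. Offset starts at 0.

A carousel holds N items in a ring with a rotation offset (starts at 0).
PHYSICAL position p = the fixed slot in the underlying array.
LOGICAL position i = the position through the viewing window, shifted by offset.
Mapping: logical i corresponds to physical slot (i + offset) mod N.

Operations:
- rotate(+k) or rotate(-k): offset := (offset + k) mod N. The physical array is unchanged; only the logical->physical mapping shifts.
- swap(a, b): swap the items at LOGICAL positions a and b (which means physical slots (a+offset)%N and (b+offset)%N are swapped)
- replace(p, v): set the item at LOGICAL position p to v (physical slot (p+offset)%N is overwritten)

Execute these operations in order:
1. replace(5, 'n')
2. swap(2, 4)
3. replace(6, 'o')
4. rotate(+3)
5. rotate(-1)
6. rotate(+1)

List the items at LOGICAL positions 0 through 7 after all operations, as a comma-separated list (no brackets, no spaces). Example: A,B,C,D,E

After op 1 (replace(5, 'n')): offset=0, physical=[A,B,C,D,E,n,G,H], logical=[A,B,C,D,E,n,G,H]
After op 2 (swap(2, 4)): offset=0, physical=[A,B,E,D,C,n,G,H], logical=[A,B,E,D,C,n,G,H]
After op 3 (replace(6, 'o')): offset=0, physical=[A,B,E,D,C,n,o,H], logical=[A,B,E,D,C,n,o,H]
After op 4 (rotate(+3)): offset=3, physical=[A,B,E,D,C,n,o,H], logical=[D,C,n,o,H,A,B,E]
After op 5 (rotate(-1)): offset=2, physical=[A,B,E,D,C,n,o,H], logical=[E,D,C,n,o,H,A,B]
After op 6 (rotate(+1)): offset=3, physical=[A,B,E,D,C,n,o,H], logical=[D,C,n,o,H,A,B,E]

Answer: D,C,n,o,H,A,B,E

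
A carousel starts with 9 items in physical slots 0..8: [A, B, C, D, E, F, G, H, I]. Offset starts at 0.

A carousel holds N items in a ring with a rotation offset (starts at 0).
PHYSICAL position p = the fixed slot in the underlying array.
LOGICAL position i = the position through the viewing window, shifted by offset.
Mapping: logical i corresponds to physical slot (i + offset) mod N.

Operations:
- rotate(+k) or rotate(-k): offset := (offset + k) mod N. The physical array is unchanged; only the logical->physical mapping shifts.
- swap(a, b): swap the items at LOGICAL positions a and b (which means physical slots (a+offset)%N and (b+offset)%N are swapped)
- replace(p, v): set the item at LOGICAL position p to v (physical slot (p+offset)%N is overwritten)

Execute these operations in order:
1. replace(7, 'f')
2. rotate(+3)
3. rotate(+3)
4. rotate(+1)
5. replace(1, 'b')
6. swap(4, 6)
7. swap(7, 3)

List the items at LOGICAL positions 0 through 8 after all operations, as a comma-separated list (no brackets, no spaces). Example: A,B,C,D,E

After op 1 (replace(7, 'f')): offset=0, physical=[A,B,C,D,E,F,G,f,I], logical=[A,B,C,D,E,F,G,f,I]
After op 2 (rotate(+3)): offset=3, physical=[A,B,C,D,E,F,G,f,I], logical=[D,E,F,G,f,I,A,B,C]
After op 3 (rotate(+3)): offset=6, physical=[A,B,C,D,E,F,G,f,I], logical=[G,f,I,A,B,C,D,E,F]
After op 4 (rotate(+1)): offset=7, physical=[A,B,C,D,E,F,G,f,I], logical=[f,I,A,B,C,D,E,F,G]
After op 5 (replace(1, 'b')): offset=7, physical=[A,B,C,D,E,F,G,f,b], logical=[f,b,A,B,C,D,E,F,G]
After op 6 (swap(4, 6)): offset=7, physical=[A,B,E,D,C,F,G,f,b], logical=[f,b,A,B,E,D,C,F,G]
After op 7 (swap(7, 3)): offset=7, physical=[A,F,E,D,C,B,G,f,b], logical=[f,b,A,F,E,D,C,B,G]

Answer: f,b,A,F,E,D,C,B,G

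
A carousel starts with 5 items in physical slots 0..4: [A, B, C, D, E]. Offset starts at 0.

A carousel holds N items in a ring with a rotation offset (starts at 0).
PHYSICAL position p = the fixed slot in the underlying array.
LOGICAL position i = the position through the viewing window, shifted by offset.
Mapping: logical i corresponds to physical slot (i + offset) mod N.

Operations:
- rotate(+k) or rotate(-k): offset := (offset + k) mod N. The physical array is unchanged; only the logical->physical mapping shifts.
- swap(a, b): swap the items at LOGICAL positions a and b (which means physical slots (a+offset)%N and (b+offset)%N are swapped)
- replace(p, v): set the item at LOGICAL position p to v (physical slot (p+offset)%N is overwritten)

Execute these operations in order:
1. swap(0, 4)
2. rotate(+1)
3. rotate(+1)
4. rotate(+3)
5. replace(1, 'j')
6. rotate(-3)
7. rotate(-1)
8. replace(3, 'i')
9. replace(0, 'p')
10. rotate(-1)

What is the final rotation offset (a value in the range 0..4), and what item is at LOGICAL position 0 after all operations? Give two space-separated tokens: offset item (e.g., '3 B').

After op 1 (swap(0, 4)): offset=0, physical=[E,B,C,D,A], logical=[E,B,C,D,A]
After op 2 (rotate(+1)): offset=1, physical=[E,B,C,D,A], logical=[B,C,D,A,E]
After op 3 (rotate(+1)): offset=2, physical=[E,B,C,D,A], logical=[C,D,A,E,B]
After op 4 (rotate(+3)): offset=0, physical=[E,B,C,D,A], logical=[E,B,C,D,A]
After op 5 (replace(1, 'j')): offset=0, physical=[E,j,C,D,A], logical=[E,j,C,D,A]
After op 6 (rotate(-3)): offset=2, physical=[E,j,C,D,A], logical=[C,D,A,E,j]
After op 7 (rotate(-1)): offset=1, physical=[E,j,C,D,A], logical=[j,C,D,A,E]
After op 8 (replace(3, 'i')): offset=1, physical=[E,j,C,D,i], logical=[j,C,D,i,E]
After op 9 (replace(0, 'p')): offset=1, physical=[E,p,C,D,i], logical=[p,C,D,i,E]
After op 10 (rotate(-1)): offset=0, physical=[E,p,C,D,i], logical=[E,p,C,D,i]

Answer: 0 E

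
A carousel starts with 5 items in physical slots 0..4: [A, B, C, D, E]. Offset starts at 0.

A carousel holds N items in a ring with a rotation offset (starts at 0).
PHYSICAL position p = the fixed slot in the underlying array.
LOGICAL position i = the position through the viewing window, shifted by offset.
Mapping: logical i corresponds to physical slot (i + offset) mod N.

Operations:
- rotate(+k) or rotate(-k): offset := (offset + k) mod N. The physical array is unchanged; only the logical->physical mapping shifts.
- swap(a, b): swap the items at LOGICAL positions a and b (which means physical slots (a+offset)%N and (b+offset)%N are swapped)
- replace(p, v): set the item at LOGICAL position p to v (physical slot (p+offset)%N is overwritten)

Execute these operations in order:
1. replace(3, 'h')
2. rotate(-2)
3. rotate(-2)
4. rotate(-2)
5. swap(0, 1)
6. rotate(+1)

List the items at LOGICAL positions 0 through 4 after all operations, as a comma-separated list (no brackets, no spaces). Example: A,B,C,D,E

Answer: E,B,C,h,A

Derivation:
After op 1 (replace(3, 'h')): offset=0, physical=[A,B,C,h,E], logical=[A,B,C,h,E]
After op 2 (rotate(-2)): offset=3, physical=[A,B,C,h,E], logical=[h,E,A,B,C]
After op 3 (rotate(-2)): offset=1, physical=[A,B,C,h,E], logical=[B,C,h,E,A]
After op 4 (rotate(-2)): offset=4, physical=[A,B,C,h,E], logical=[E,A,B,C,h]
After op 5 (swap(0, 1)): offset=4, physical=[E,B,C,h,A], logical=[A,E,B,C,h]
After op 6 (rotate(+1)): offset=0, physical=[E,B,C,h,A], logical=[E,B,C,h,A]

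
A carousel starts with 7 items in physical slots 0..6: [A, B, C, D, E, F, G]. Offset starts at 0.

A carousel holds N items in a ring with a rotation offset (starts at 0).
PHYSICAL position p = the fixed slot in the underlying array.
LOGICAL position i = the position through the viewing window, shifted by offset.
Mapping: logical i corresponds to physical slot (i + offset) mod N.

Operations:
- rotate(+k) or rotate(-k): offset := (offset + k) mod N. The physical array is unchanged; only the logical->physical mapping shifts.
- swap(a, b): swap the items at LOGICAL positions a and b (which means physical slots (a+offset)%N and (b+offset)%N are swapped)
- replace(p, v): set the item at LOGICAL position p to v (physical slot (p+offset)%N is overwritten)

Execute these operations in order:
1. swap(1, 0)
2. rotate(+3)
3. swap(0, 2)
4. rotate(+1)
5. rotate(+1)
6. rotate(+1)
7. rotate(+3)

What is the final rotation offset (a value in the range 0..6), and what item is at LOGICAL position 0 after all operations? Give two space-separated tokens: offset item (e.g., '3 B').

After op 1 (swap(1, 0)): offset=0, physical=[B,A,C,D,E,F,G], logical=[B,A,C,D,E,F,G]
After op 2 (rotate(+3)): offset=3, physical=[B,A,C,D,E,F,G], logical=[D,E,F,G,B,A,C]
After op 3 (swap(0, 2)): offset=3, physical=[B,A,C,F,E,D,G], logical=[F,E,D,G,B,A,C]
After op 4 (rotate(+1)): offset=4, physical=[B,A,C,F,E,D,G], logical=[E,D,G,B,A,C,F]
After op 5 (rotate(+1)): offset=5, physical=[B,A,C,F,E,D,G], logical=[D,G,B,A,C,F,E]
After op 6 (rotate(+1)): offset=6, physical=[B,A,C,F,E,D,G], logical=[G,B,A,C,F,E,D]
After op 7 (rotate(+3)): offset=2, physical=[B,A,C,F,E,D,G], logical=[C,F,E,D,G,B,A]

Answer: 2 C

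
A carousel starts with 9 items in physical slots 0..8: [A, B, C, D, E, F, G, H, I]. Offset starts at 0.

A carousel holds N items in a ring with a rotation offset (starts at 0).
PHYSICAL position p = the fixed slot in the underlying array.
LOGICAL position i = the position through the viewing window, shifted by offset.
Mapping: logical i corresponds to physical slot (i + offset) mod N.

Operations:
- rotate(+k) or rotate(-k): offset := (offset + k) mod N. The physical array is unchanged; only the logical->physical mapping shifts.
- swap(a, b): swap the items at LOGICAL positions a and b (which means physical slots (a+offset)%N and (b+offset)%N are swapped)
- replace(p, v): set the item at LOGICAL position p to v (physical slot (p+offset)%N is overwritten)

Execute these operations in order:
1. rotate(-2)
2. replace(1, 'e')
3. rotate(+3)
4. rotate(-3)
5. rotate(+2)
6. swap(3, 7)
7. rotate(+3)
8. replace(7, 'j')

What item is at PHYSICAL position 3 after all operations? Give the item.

After op 1 (rotate(-2)): offset=7, physical=[A,B,C,D,E,F,G,H,I], logical=[H,I,A,B,C,D,E,F,G]
After op 2 (replace(1, 'e')): offset=7, physical=[A,B,C,D,E,F,G,H,e], logical=[H,e,A,B,C,D,E,F,G]
After op 3 (rotate(+3)): offset=1, physical=[A,B,C,D,E,F,G,H,e], logical=[B,C,D,E,F,G,H,e,A]
After op 4 (rotate(-3)): offset=7, physical=[A,B,C,D,E,F,G,H,e], logical=[H,e,A,B,C,D,E,F,G]
After op 5 (rotate(+2)): offset=0, physical=[A,B,C,D,E,F,G,H,e], logical=[A,B,C,D,E,F,G,H,e]
After op 6 (swap(3, 7)): offset=0, physical=[A,B,C,H,E,F,G,D,e], logical=[A,B,C,H,E,F,G,D,e]
After op 7 (rotate(+3)): offset=3, physical=[A,B,C,H,E,F,G,D,e], logical=[H,E,F,G,D,e,A,B,C]
After op 8 (replace(7, 'j')): offset=3, physical=[A,j,C,H,E,F,G,D,e], logical=[H,E,F,G,D,e,A,j,C]

Answer: H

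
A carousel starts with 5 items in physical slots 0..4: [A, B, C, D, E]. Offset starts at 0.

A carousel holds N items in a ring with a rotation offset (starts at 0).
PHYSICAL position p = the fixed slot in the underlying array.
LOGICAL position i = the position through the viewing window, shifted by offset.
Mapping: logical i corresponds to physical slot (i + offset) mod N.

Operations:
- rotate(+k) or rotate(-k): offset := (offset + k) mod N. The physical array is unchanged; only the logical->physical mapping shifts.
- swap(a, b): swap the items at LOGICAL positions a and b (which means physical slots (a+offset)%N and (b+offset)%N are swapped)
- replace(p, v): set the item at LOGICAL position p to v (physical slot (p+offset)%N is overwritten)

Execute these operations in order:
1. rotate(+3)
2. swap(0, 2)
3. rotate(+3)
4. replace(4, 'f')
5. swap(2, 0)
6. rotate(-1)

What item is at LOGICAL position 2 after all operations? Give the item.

After op 1 (rotate(+3)): offset=3, physical=[A,B,C,D,E], logical=[D,E,A,B,C]
After op 2 (swap(0, 2)): offset=3, physical=[D,B,C,A,E], logical=[A,E,D,B,C]
After op 3 (rotate(+3)): offset=1, physical=[D,B,C,A,E], logical=[B,C,A,E,D]
After op 4 (replace(4, 'f')): offset=1, physical=[f,B,C,A,E], logical=[B,C,A,E,f]
After op 5 (swap(2, 0)): offset=1, physical=[f,A,C,B,E], logical=[A,C,B,E,f]
After op 6 (rotate(-1)): offset=0, physical=[f,A,C,B,E], logical=[f,A,C,B,E]

Answer: C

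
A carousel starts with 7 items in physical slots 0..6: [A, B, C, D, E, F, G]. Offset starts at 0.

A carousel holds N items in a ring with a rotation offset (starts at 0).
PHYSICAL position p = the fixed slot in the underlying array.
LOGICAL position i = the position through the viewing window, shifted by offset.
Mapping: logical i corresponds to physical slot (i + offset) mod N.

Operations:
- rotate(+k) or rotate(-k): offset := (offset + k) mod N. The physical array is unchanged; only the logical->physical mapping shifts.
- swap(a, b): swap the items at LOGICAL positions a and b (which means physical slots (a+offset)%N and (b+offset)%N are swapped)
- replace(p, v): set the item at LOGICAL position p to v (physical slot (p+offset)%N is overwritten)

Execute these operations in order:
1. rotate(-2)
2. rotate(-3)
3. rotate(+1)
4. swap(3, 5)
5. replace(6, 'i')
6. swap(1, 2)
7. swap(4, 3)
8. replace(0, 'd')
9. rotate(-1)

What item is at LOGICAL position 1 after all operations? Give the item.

After op 1 (rotate(-2)): offset=5, physical=[A,B,C,D,E,F,G], logical=[F,G,A,B,C,D,E]
After op 2 (rotate(-3)): offset=2, physical=[A,B,C,D,E,F,G], logical=[C,D,E,F,G,A,B]
After op 3 (rotate(+1)): offset=3, physical=[A,B,C,D,E,F,G], logical=[D,E,F,G,A,B,C]
After op 4 (swap(3, 5)): offset=3, physical=[A,G,C,D,E,F,B], logical=[D,E,F,B,A,G,C]
After op 5 (replace(6, 'i')): offset=3, physical=[A,G,i,D,E,F,B], logical=[D,E,F,B,A,G,i]
After op 6 (swap(1, 2)): offset=3, physical=[A,G,i,D,F,E,B], logical=[D,F,E,B,A,G,i]
After op 7 (swap(4, 3)): offset=3, physical=[B,G,i,D,F,E,A], logical=[D,F,E,A,B,G,i]
After op 8 (replace(0, 'd')): offset=3, physical=[B,G,i,d,F,E,A], logical=[d,F,E,A,B,G,i]
After op 9 (rotate(-1)): offset=2, physical=[B,G,i,d,F,E,A], logical=[i,d,F,E,A,B,G]

Answer: d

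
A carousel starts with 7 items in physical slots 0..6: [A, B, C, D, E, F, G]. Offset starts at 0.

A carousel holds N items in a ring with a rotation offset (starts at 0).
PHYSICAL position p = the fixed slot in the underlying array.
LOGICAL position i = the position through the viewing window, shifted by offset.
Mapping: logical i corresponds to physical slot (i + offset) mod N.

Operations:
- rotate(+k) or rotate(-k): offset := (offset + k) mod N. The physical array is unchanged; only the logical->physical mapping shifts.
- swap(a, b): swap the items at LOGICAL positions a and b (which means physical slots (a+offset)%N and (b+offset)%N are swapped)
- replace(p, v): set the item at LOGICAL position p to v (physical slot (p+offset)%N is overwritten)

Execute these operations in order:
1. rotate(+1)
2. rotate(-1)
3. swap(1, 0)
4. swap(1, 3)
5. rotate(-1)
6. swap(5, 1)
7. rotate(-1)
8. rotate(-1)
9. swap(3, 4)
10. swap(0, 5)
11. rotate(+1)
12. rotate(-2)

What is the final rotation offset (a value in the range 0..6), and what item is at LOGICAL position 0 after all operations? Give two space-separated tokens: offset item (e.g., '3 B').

Answer: 3 A

Derivation:
After op 1 (rotate(+1)): offset=1, physical=[A,B,C,D,E,F,G], logical=[B,C,D,E,F,G,A]
After op 2 (rotate(-1)): offset=0, physical=[A,B,C,D,E,F,G], logical=[A,B,C,D,E,F,G]
After op 3 (swap(1, 0)): offset=0, physical=[B,A,C,D,E,F,G], logical=[B,A,C,D,E,F,G]
After op 4 (swap(1, 3)): offset=0, physical=[B,D,C,A,E,F,G], logical=[B,D,C,A,E,F,G]
After op 5 (rotate(-1)): offset=6, physical=[B,D,C,A,E,F,G], logical=[G,B,D,C,A,E,F]
After op 6 (swap(5, 1)): offset=6, physical=[E,D,C,A,B,F,G], logical=[G,E,D,C,A,B,F]
After op 7 (rotate(-1)): offset=5, physical=[E,D,C,A,B,F,G], logical=[F,G,E,D,C,A,B]
After op 8 (rotate(-1)): offset=4, physical=[E,D,C,A,B,F,G], logical=[B,F,G,E,D,C,A]
After op 9 (swap(3, 4)): offset=4, physical=[D,E,C,A,B,F,G], logical=[B,F,G,D,E,C,A]
After op 10 (swap(0, 5)): offset=4, physical=[D,E,B,A,C,F,G], logical=[C,F,G,D,E,B,A]
After op 11 (rotate(+1)): offset=5, physical=[D,E,B,A,C,F,G], logical=[F,G,D,E,B,A,C]
After op 12 (rotate(-2)): offset=3, physical=[D,E,B,A,C,F,G], logical=[A,C,F,G,D,E,B]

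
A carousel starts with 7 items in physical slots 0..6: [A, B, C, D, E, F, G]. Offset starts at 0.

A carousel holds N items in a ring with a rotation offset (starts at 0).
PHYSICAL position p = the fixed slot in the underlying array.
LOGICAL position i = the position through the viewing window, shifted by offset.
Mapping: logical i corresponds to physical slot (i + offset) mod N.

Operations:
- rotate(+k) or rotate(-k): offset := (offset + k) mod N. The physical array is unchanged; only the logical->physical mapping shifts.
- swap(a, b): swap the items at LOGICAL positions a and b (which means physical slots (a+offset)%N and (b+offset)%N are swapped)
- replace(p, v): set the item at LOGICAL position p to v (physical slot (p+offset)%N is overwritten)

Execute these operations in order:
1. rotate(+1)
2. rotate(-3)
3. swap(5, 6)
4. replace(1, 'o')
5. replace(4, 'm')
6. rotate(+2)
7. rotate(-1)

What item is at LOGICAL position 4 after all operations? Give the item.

After op 1 (rotate(+1)): offset=1, physical=[A,B,C,D,E,F,G], logical=[B,C,D,E,F,G,A]
After op 2 (rotate(-3)): offset=5, physical=[A,B,C,D,E,F,G], logical=[F,G,A,B,C,D,E]
After op 3 (swap(5, 6)): offset=5, physical=[A,B,C,E,D,F,G], logical=[F,G,A,B,C,E,D]
After op 4 (replace(1, 'o')): offset=5, physical=[A,B,C,E,D,F,o], logical=[F,o,A,B,C,E,D]
After op 5 (replace(4, 'm')): offset=5, physical=[A,B,m,E,D,F,o], logical=[F,o,A,B,m,E,D]
After op 6 (rotate(+2)): offset=0, physical=[A,B,m,E,D,F,o], logical=[A,B,m,E,D,F,o]
After op 7 (rotate(-1)): offset=6, physical=[A,B,m,E,D,F,o], logical=[o,A,B,m,E,D,F]

Answer: E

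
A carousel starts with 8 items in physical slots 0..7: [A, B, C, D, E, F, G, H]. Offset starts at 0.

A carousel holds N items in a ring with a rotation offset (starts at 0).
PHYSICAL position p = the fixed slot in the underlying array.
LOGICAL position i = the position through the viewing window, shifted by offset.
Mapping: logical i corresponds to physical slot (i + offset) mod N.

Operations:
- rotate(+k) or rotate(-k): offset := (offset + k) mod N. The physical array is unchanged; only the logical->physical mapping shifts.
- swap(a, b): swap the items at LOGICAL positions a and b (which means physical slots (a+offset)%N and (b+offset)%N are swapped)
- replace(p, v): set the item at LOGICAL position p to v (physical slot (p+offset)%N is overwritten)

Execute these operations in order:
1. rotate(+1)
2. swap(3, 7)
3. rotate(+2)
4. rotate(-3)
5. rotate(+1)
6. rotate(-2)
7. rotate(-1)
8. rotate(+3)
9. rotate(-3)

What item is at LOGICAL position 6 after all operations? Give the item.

Answer: A

Derivation:
After op 1 (rotate(+1)): offset=1, physical=[A,B,C,D,E,F,G,H], logical=[B,C,D,E,F,G,H,A]
After op 2 (swap(3, 7)): offset=1, physical=[E,B,C,D,A,F,G,H], logical=[B,C,D,A,F,G,H,E]
After op 3 (rotate(+2)): offset=3, physical=[E,B,C,D,A,F,G,H], logical=[D,A,F,G,H,E,B,C]
After op 4 (rotate(-3)): offset=0, physical=[E,B,C,D,A,F,G,H], logical=[E,B,C,D,A,F,G,H]
After op 5 (rotate(+1)): offset=1, physical=[E,B,C,D,A,F,G,H], logical=[B,C,D,A,F,G,H,E]
After op 6 (rotate(-2)): offset=7, physical=[E,B,C,D,A,F,G,H], logical=[H,E,B,C,D,A,F,G]
After op 7 (rotate(-1)): offset=6, physical=[E,B,C,D,A,F,G,H], logical=[G,H,E,B,C,D,A,F]
After op 8 (rotate(+3)): offset=1, physical=[E,B,C,D,A,F,G,H], logical=[B,C,D,A,F,G,H,E]
After op 9 (rotate(-3)): offset=6, physical=[E,B,C,D,A,F,G,H], logical=[G,H,E,B,C,D,A,F]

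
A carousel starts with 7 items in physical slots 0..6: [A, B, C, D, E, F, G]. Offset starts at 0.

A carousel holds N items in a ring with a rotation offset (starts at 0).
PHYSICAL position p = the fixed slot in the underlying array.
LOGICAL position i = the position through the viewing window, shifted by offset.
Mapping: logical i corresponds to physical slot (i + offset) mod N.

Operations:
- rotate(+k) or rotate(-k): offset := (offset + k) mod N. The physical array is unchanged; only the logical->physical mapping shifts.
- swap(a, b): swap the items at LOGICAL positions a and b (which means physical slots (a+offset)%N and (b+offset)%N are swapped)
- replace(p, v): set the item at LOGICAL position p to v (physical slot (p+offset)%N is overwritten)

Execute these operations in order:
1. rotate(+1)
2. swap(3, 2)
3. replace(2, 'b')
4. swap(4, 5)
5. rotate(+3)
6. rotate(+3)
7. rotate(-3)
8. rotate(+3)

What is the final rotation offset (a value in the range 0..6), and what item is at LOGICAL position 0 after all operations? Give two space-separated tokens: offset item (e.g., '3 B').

Answer: 0 A

Derivation:
After op 1 (rotate(+1)): offset=1, physical=[A,B,C,D,E,F,G], logical=[B,C,D,E,F,G,A]
After op 2 (swap(3, 2)): offset=1, physical=[A,B,C,E,D,F,G], logical=[B,C,E,D,F,G,A]
After op 3 (replace(2, 'b')): offset=1, physical=[A,B,C,b,D,F,G], logical=[B,C,b,D,F,G,A]
After op 4 (swap(4, 5)): offset=1, physical=[A,B,C,b,D,G,F], logical=[B,C,b,D,G,F,A]
After op 5 (rotate(+3)): offset=4, physical=[A,B,C,b,D,G,F], logical=[D,G,F,A,B,C,b]
After op 6 (rotate(+3)): offset=0, physical=[A,B,C,b,D,G,F], logical=[A,B,C,b,D,G,F]
After op 7 (rotate(-3)): offset=4, physical=[A,B,C,b,D,G,F], logical=[D,G,F,A,B,C,b]
After op 8 (rotate(+3)): offset=0, physical=[A,B,C,b,D,G,F], logical=[A,B,C,b,D,G,F]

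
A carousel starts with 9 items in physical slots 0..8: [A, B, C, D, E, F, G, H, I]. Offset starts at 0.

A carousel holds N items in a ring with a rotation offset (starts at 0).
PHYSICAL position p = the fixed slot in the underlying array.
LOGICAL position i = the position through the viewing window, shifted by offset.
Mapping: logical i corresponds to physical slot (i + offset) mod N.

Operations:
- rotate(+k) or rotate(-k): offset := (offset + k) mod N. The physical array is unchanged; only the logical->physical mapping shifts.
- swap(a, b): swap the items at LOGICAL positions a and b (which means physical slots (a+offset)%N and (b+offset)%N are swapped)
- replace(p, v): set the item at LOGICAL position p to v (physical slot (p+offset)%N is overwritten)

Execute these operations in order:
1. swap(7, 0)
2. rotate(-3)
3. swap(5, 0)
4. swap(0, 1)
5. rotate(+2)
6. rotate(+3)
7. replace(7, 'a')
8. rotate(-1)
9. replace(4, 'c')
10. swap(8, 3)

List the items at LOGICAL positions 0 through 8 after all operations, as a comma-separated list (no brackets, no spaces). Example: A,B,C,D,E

Answer: B,G,D,a,c,A,C,I,E

Derivation:
After op 1 (swap(7, 0)): offset=0, physical=[H,B,C,D,E,F,G,A,I], logical=[H,B,C,D,E,F,G,A,I]
After op 2 (rotate(-3)): offset=6, physical=[H,B,C,D,E,F,G,A,I], logical=[G,A,I,H,B,C,D,E,F]
After op 3 (swap(5, 0)): offset=6, physical=[H,B,G,D,E,F,C,A,I], logical=[C,A,I,H,B,G,D,E,F]
After op 4 (swap(0, 1)): offset=6, physical=[H,B,G,D,E,F,A,C,I], logical=[A,C,I,H,B,G,D,E,F]
After op 5 (rotate(+2)): offset=8, physical=[H,B,G,D,E,F,A,C,I], logical=[I,H,B,G,D,E,F,A,C]
After op 6 (rotate(+3)): offset=2, physical=[H,B,G,D,E,F,A,C,I], logical=[G,D,E,F,A,C,I,H,B]
After op 7 (replace(7, 'a')): offset=2, physical=[a,B,G,D,E,F,A,C,I], logical=[G,D,E,F,A,C,I,a,B]
After op 8 (rotate(-1)): offset=1, physical=[a,B,G,D,E,F,A,C,I], logical=[B,G,D,E,F,A,C,I,a]
After op 9 (replace(4, 'c')): offset=1, physical=[a,B,G,D,E,c,A,C,I], logical=[B,G,D,E,c,A,C,I,a]
After op 10 (swap(8, 3)): offset=1, physical=[E,B,G,D,a,c,A,C,I], logical=[B,G,D,a,c,A,C,I,E]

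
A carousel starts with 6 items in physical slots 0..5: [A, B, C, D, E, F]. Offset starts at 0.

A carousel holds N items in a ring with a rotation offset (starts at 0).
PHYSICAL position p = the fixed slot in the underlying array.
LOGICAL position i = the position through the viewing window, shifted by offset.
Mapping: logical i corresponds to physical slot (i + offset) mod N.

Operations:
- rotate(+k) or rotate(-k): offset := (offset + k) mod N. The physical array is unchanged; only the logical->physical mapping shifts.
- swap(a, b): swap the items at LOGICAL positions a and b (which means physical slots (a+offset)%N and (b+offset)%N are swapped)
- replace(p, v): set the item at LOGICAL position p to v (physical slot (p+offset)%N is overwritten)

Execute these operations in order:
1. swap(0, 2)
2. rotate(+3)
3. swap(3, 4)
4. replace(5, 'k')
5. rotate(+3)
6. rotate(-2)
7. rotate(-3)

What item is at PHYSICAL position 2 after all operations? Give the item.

After op 1 (swap(0, 2)): offset=0, physical=[C,B,A,D,E,F], logical=[C,B,A,D,E,F]
After op 2 (rotate(+3)): offset=3, physical=[C,B,A,D,E,F], logical=[D,E,F,C,B,A]
After op 3 (swap(3, 4)): offset=3, physical=[B,C,A,D,E,F], logical=[D,E,F,B,C,A]
After op 4 (replace(5, 'k')): offset=3, physical=[B,C,k,D,E,F], logical=[D,E,F,B,C,k]
After op 5 (rotate(+3)): offset=0, physical=[B,C,k,D,E,F], logical=[B,C,k,D,E,F]
After op 6 (rotate(-2)): offset=4, physical=[B,C,k,D,E,F], logical=[E,F,B,C,k,D]
After op 7 (rotate(-3)): offset=1, physical=[B,C,k,D,E,F], logical=[C,k,D,E,F,B]

Answer: k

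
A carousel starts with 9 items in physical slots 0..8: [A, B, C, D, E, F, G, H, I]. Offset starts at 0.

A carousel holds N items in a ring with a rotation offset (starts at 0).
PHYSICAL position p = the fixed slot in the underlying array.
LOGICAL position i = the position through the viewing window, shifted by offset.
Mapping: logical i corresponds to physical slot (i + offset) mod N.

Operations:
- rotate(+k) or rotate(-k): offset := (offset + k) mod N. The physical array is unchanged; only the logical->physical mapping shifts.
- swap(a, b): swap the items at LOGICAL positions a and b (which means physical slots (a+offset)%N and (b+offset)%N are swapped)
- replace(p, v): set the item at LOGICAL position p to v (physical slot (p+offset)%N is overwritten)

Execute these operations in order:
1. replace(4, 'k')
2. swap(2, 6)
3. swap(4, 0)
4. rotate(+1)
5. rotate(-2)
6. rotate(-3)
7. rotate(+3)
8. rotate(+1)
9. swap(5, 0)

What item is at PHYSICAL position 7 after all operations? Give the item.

After op 1 (replace(4, 'k')): offset=0, physical=[A,B,C,D,k,F,G,H,I], logical=[A,B,C,D,k,F,G,H,I]
After op 2 (swap(2, 6)): offset=0, physical=[A,B,G,D,k,F,C,H,I], logical=[A,B,G,D,k,F,C,H,I]
After op 3 (swap(4, 0)): offset=0, physical=[k,B,G,D,A,F,C,H,I], logical=[k,B,G,D,A,F,C,H,I]
After op 4 (rotate(+1)): offset=1, physical=[k,B,G,D,A,F,C,H,I], logical=[B,G,D,A,F,C,H,I,k]
After op 5 (rotate(-2)): offset=8, physical=[k,B,G,D,A,F,C,H,I], logical=[I,k,B,G,D,A,F,C,H]
After op 6 (rotate(-3)): offset=5, physical=[k,B,G,D,A,F,C,H,I], logical=[F,C,H,I,k,B,G,D,A]
After op 7 (rotate(+3)): offset=8, physical=[k,B,G,D,A,F,C,H,I], logical=[I,k,B,G,D,A,F,C,H]
After op 8 (rotate(+1)): offset=0, physical=[k,B,G,D,A,F,C,H,I], logical=[k,B,G,D,A,F,C,H,I]
After op 9 (swap(5, 0)): offset=0, physical=[F,B,G,D,A,k,C,H,I], logical=[F,B,G,D,A,k,C,H,I]

Answer: H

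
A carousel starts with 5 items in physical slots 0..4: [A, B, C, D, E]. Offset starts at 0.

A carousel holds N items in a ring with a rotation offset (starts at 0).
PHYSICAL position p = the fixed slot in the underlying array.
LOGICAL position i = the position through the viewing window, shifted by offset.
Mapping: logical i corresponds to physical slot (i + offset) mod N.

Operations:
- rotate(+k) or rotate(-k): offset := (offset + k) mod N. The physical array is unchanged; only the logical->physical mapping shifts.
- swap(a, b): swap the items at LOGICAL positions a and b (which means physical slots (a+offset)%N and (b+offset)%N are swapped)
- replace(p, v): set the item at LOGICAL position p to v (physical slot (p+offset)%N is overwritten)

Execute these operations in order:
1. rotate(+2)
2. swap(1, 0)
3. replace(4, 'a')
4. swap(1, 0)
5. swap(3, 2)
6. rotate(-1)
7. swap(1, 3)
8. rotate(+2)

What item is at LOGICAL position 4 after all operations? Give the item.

Answer: A

Derivation:
After op 1 (rotate(+2)): offset=2, physical=[A,B,C,D,E], logical=[C,D,E,A,B]
After op 2 (swap(1, 0)): offset=2, physical=[A,B,D,C,E], logical=[D,C,E,A,B]
After op 3 (replace(4, 'a')): offset=2, physical=[A,a,D,C,E], logical=[D,C,E,A,a]
After op 4 (swap(1, 0)): offset=2, physical=[A,a,C,D,E], logical=[C,D,E,A,a]
After op 5 (swap(3, 2)): offset=2, physical=[E,a,C,D,A], logical=[C,D,A,E,a]
After op 6 (rotate(-1)): offset=1, physical=[E,a,C,D,A], logical=[a,C,D,A,E]
After op 7 (swap(1, 3)): offset=1, physical=[E,a,A,D,C], logical=[a,A,D,C,E]
After op 8 (rotate(+2)): offset=3, physical=[E,a,A,D,C], logical=[D,C,E,a,A]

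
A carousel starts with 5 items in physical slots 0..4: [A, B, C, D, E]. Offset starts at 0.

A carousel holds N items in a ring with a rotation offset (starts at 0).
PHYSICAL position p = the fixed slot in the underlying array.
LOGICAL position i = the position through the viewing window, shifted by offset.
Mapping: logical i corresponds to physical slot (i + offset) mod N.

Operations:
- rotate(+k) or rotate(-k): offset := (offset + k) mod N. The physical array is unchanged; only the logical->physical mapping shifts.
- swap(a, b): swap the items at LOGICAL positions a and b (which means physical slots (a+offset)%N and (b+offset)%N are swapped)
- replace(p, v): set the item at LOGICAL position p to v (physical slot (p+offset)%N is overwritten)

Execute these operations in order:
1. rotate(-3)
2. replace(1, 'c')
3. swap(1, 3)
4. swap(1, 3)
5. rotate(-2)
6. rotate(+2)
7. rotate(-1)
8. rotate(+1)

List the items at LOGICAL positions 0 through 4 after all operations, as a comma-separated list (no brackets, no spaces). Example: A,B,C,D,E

After op 1 (rotate(-3)): offset=2, physical=[A,B,C,D,E], logical=[C,D,E,A,B]
After op 2 (replace(1, 'c')): offset=2, physical=[A,B,C,c,E], logical=[C,c,E,A,B]
After op 3 (swap(1, 3)): offset=2, physical=[c,B,C,A,E], logical=[C,A,E,c,B]
After op 4 (swap(1, 3)): offset=2, physical=[A,B,C,c,E], logical=[C,c,E,A,B]
After op 5 (rotate(-2)): offset=0, physical=[A,B,C,c,E], logical=[A,B,C,c,E]
After op 6 (rotate(+2)): offset=2, physical=[A,B,C,c,E], logical=[C,c,E,A,B]
After op 7 (rotate(-1)): offset=1, physical=[A,B,C,c,E], logical=[B,C,c,E,A]
After op 8 (rotate(+1)): offset=2, physical=[A,B,C,c,E], logical=[C,c,E,A,B]

Answer: C,c,E,A,B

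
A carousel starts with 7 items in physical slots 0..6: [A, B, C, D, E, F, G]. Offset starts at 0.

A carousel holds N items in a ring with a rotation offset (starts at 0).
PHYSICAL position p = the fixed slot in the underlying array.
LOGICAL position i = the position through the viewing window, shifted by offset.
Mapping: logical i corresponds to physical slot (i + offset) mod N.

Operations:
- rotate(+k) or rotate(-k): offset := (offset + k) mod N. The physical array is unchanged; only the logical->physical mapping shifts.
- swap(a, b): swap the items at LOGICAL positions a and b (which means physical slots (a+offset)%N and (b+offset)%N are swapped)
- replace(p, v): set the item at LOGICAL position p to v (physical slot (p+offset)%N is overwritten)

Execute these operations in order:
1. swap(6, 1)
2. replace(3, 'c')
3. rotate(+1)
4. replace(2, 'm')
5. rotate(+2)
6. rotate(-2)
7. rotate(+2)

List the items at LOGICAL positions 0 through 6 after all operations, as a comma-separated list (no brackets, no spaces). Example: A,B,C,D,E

After op 1 (swap(6, 1)): offset=0, physical=[A,G,C,D,E,F,B], logical=[A,G,C,D,E,F,B]
After op 2 (replace(3, 'c')): offset=0, physical=[A,G,C,c,E,F,B], logical=[A,G,C,c,E,F,B]
After op 3 (rotate(+1)): offset=1, physical=[A,G,C,c,E,F,B], logical=[G,C,c,E,F,B,A]
After op 4 (replace(2, 'm')): offset=1, physical=[A,G,C,m,E,F,B], logical=[G,C,m,E,F,B,A]
After op 5 (rotate(+2)): offset=3, physical=[A,G,C,m,E,F,B], logical=[m,E,F,B,A,G,C]
After op 6 (rotate(-2)): offset=1, physical=[A,G,C,m,E,F,B], logical=[G,C,m,E,F,B,A]
After op 7 (rotate(+2)): offset=3, physical=[A,G,C,m,E,F,B], logical=[m,E,F,B,A,G,C]

Answer: m,E,F,B,A,G,C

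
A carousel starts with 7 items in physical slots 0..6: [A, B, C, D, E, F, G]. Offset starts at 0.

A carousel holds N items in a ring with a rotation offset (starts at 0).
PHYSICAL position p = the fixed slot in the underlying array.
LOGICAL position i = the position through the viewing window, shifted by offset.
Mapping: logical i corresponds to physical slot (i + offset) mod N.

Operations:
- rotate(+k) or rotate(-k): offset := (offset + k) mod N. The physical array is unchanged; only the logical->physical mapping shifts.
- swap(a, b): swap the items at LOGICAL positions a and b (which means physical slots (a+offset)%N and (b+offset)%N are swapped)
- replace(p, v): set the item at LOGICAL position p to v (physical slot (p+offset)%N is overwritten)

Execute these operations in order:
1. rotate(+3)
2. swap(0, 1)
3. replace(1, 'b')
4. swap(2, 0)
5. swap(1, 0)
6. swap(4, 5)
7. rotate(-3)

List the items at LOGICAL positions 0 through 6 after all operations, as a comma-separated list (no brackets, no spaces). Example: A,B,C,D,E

After op 1 (rotate(+3)): offset=3, physical=[A,B,C,D,E,F,G], logical=[D,E,F,G,A,B,C]
After op 2 (swap(0, 1)): offset=3, physical=[A,B,C,E,D,F,G], logical=[E,D,F,G,A,B,C]
After op 3 (replace(1, 'b')): offset=3, physical=[A,B,C,E,b,F,G], logical=[E,b,F,G,A,B,C]
After op 4 (swap(2, 0)): offset=3, physical=[A,B,C,F,b,E,G], logical=[F,b,E,G,A,B,C]
After op 5 (swap(1, 0)): offset=3, physical=[A,B,C,b,F,E,G], logical=[b,F,E,G,A,B,C]
After op 6 (swap(4, 5)): offset=3, physical=[B,A,C,b,F,E,G], logical=[b,F,E,G,B,A,C]
After op 7 (rotate(-3)): offset=0, physical=[B,A,C,b,F,E,G], logical=[B,A,C,b,F,E,G]

Answer: B,A,C,b,F,E,G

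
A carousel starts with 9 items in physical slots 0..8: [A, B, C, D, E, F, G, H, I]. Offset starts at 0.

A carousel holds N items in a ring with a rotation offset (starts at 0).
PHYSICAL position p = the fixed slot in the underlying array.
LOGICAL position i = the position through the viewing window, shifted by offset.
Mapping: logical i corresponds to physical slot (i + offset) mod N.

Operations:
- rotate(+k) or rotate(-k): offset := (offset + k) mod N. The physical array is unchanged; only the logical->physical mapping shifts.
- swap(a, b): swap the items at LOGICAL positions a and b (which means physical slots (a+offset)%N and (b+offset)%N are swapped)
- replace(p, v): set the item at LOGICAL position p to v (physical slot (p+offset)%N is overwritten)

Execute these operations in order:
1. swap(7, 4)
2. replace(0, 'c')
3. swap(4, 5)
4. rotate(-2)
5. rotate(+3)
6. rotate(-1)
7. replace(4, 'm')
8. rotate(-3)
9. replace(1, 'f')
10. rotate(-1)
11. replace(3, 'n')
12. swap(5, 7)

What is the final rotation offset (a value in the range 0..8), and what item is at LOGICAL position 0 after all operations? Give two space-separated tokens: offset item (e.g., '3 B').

After op 1 (swap(7, 4)): offset=0, physical=[A,B,C,D,H,F,G,E,I], logical=[A,B,C,D,H,F,G,E,I]
After op 2 (replace(0, 'c')): offset=0, physical=[c,B,C,D,H,F,G,E,I], logical=[c,B,C,D,H,F,G,E,I]
After op 3 (swap(4, 5)): offset=0, physical=[c,B,C,D,F,H,G,E,I], logical=[c,B,C,D,F,H,G,E,I]
After op 4 (rotate(-2)): offset=7, physical=[c,B,C,D,F,H,G,E,I], logical=[E,I,c,B,C,D,F,H,G]
After op 5 (rotate(+3)): offset=1, physical=[c,B,C,D,F,H,G,E,I], logical=[B,C,D,F,H,G,E,I,c]
After op 6 (rotate(-1)): offset=0, physical=[c,B,C,D,F,H,G,E,I], logical=[c,B,C,D,F,H,G,E,I]
After op 7 (replace(4, 'm')): offset=0, physical=[c,B,C,D,m,H,G,E,I], logical=[c,B,C,D,m,H,G,E,I]
After op 8 (rotate(-3)): offset=6, physical=[c,B,C,D,m,H,G,E,I], logical=[G,E,I,c,B,C,D,m,H]
After op 9 (replace(1, 'f')): offset=6, physical=[c,B,C,D,m,H,G,f,I], logical=[G,f,I,c,B,C,D,m,H]
After op 10 (rotate(-1)): offset=5, physical=[c,B,C,D,m,H,G,f,I], logical=[H,G,f,I,c,B,C,D,m]
After op 11 (replace(3, 'n')): offset=5, physical=[c,B,C,D,m,H,G,f,n], logical=[H,G,f,n,c,B,C,D,m]
After op 12 (swap(5, 7)): offset=5, physical=[c,D,C,B,m,H,G,f,n], logical=[H,G,f,n,c,D,C,B,m]

Answer: 5 H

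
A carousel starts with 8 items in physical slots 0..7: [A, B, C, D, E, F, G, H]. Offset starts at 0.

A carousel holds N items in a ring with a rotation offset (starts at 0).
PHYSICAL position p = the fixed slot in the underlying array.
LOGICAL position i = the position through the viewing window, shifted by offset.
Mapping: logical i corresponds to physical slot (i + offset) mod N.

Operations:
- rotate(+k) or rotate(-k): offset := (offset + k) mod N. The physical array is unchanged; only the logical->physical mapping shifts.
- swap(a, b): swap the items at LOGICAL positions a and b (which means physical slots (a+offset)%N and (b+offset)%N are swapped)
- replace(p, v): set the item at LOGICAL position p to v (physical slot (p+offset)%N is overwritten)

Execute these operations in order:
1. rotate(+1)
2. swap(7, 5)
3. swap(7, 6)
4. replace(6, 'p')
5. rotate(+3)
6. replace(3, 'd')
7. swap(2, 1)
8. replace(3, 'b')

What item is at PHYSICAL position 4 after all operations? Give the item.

Answer: E

Derivation:
After op 1 (rotate(+1)): offset=1, physical=[A,B,C,D,E,F,G,H], logical=[B,C,D,E,F,G,H,A]
After op 2 (swap(7, 5)): offset=1, physical=[G,B,C,D,E,F,A,H], logical=[B,C,D,E,F,A,H,G]
After op 3 (swap(7, 6)): offset=1, physical=[H,B,C,D,E,F,A,G], logical=[B,C,D,E,F,A,G,H]
After op 4 (replace(6, 'p')): offset=1, physical=[H,B,C,D,E,F,A,p], logical=[B,C,D,E,F,A,p,H]
After op 5 (rotate(+3)): offset=4, physical=[H,B,C,D,E,F,A,p], logical=[E,F,A,p,H,B,C,D]
After op 6 (replace(3, 'd')): offset=4, physical=[H,B,C,D,E,F,A,d], logical=[E,F,A,d,H,B,C,D]
After op 7 (swap(2, 1)): offset=4, physical=[H,B,C,D,E,A,F,d], logical=[E,A,F,d,H,B,C,D]
After op 8 (replace(3, 'b')): offset=4, physical=[H,B,C,D,E,A,F,b], logical=[E,A,F,b,H,B,C,D]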